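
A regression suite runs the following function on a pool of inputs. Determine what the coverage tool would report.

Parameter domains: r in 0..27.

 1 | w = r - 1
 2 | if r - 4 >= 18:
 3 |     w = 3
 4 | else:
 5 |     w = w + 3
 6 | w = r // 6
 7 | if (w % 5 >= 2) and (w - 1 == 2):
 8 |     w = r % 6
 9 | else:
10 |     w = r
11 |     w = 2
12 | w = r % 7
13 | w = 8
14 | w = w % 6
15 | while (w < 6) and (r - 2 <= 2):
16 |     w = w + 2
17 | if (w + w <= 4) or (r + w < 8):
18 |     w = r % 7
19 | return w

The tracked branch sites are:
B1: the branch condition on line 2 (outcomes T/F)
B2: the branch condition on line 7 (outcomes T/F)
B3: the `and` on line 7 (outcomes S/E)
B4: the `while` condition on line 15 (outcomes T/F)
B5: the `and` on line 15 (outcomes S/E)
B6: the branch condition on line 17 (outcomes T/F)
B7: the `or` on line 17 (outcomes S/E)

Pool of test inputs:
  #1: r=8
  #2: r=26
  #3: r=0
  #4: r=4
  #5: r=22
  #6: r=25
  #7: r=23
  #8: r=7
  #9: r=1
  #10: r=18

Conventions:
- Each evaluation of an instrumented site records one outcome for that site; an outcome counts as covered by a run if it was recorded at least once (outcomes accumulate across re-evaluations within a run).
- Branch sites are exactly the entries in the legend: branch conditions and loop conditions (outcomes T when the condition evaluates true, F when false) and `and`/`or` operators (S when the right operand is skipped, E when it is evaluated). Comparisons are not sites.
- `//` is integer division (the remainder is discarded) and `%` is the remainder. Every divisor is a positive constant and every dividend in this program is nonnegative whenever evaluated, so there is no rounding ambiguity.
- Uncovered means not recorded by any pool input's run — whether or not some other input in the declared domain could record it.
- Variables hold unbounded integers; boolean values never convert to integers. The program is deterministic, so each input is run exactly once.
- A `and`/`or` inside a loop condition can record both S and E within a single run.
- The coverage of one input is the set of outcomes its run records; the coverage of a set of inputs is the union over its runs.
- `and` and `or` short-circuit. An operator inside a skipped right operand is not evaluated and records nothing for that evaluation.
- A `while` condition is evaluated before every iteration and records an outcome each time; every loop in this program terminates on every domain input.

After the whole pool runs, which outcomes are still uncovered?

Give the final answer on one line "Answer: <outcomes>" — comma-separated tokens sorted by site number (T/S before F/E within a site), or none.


input #1, r=8: events B1->F, B3->S, B2->F, B5->E, B4->F, B7->S, B6->T; outcomes B1=F, B2=F, B3=S, B4=F, B5=E, B6=T, B7=S
input #2, r=26: events B1->T, B3->E, B2->F, B5->E, B4->F, B7->S, B6->T; outcomes B1=T, B2=F, B3=E, B4=F, B5=E, B6=T, B7=S
input #3, r=0: events B1->F, B3->S, B2->F, B5->E, B4->T, B5->E, B4->T, B5->S, B4->F, B7->E, B6->T; outcomes B1=F, B2=F, B3=S, B4=T, B4=F, B5=S, B5=E, B6=T, B7=E
input #4, r=4: events B1->F, B3->S, B2->F, B5->E, B4->T, B5->E, B4->T, B5->S, B4->F, B7->E, B6->F; outcomes B1=F, B2=F, B3=S, B4=T, B4=F, B5=S, B5=E, B6=F, B7=E
input #5, r=22: events B1->T, B3->E, B2->T, B5->E, B4->F, B7->S, B6->T; outcomes B1=T, B2=T, B3=E, B4=F, B5=E, B6=T, B7=S
input #6, r=25: events B1->T, B3->E, B2->F, B5->E, B4->F, B7->S, B6->T; outcomes B1=T, B2=F, B3=E, B4=F, B5=E, B6=T, B7=S
input #7, r=23: events B1->T, B3->E, B2->T, B5->E, B4->F, B7->S, B6->T; outcomes B1=T, B2=T, B3=E, B4=F, B5=E, B6=T, B7=S
input #8, r=7: events B1->F, B3->S, B2->F, B5->E, B4->F, B7->S, B6->T; outcomes B1=F, B2=F, B3=S, B4=F, B5=E, B6=T, B7=S
input #9, r=1: events B1->F, B3->S, B2->F, B5->E, B4->T, B5->E, B4->T, B5->S, B4->F, B7->E, B6->T; outcomes B1=F, B2=F, B3=S, B4=T, B4=F, B5=S, B5=E, B6=T, B7=E
input #10, r=18: events B1->F, B3->E, B2->T, B5->E, B4->F, B7->S, B6->T; outcomes B1=F, B2=T, B3=E, B4=F, B5=E, B6=T, B7=S
union over the pool: B1=T, B1=F, B2=T, B2=F, B3=S, B3=E, B4=T, B4=F, B5=S, B5=E, B6=T, B6=F, B7=S, B7=E
uncovered (0 of 14): none
Answer: none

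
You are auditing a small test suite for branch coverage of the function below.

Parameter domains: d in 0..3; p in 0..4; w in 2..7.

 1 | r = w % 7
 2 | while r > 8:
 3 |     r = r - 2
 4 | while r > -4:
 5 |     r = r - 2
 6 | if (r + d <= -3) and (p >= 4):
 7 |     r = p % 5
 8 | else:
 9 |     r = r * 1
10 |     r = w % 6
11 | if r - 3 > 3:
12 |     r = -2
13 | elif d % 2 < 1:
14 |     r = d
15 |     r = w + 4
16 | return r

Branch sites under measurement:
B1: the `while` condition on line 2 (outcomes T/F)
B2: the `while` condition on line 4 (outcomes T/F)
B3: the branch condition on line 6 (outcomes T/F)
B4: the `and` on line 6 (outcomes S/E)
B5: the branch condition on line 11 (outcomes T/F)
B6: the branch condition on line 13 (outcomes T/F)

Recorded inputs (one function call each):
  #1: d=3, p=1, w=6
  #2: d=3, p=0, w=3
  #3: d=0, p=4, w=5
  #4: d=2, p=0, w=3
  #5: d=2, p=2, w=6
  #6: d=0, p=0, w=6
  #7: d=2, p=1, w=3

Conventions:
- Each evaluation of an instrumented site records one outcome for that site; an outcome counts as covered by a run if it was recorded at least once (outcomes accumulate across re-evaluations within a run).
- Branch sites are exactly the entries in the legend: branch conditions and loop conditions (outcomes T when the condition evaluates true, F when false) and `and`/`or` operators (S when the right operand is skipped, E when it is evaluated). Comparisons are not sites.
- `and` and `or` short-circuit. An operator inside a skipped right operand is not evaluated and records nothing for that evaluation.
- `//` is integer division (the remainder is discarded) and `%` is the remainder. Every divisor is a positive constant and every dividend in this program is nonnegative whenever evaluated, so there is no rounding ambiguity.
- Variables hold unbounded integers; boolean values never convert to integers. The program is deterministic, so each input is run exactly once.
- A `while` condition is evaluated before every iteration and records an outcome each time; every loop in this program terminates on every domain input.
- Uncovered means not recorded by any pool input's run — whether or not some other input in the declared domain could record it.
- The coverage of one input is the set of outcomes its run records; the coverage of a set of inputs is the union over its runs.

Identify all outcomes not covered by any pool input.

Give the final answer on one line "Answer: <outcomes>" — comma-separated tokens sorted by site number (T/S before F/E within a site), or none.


run #1 (d=3, p=1, w=6) records B1=F, B2=T, B2=F, B3=F, B4=S, B5=F, B6=F
run #2 (d=3, p=0, w=3) records B1=F, B2=T, B2=F, B3=F, B4=S, B5=F, B6=F
run #3 (d=0, p=4, w=5) records B1=F, B2=T, B2=F, B3=T, B4=E, B5=F, B6=T
run #4 (d=2, p=0, w=3) records B1=F, B2=T, B2=F, B3=F, B4=E, B5=F, B6=T
run #5 (d=2, p=2, w=6) records B1=F, B2=T, B2=F, B3=F, B4=S, B5=F, B6=T
run #6 (d=0, p=0, w=6) records B1=F, B2=T, B2=F, B3=F, B4=E, B5=F, B6=T
run #7 (d=2, p=1, w=3) records B1=F, B2=T, B2=F, B3=F, B4=E, B5=F, B6=T
union over the pool: B1=F, B2=T, B2=F, B3=T, B3=F, B4=S, B4=E, B5=F, B6=T, B6=F
uncovered (2 of 12): B1=T, B5=T
Answer: B1=T, B5=T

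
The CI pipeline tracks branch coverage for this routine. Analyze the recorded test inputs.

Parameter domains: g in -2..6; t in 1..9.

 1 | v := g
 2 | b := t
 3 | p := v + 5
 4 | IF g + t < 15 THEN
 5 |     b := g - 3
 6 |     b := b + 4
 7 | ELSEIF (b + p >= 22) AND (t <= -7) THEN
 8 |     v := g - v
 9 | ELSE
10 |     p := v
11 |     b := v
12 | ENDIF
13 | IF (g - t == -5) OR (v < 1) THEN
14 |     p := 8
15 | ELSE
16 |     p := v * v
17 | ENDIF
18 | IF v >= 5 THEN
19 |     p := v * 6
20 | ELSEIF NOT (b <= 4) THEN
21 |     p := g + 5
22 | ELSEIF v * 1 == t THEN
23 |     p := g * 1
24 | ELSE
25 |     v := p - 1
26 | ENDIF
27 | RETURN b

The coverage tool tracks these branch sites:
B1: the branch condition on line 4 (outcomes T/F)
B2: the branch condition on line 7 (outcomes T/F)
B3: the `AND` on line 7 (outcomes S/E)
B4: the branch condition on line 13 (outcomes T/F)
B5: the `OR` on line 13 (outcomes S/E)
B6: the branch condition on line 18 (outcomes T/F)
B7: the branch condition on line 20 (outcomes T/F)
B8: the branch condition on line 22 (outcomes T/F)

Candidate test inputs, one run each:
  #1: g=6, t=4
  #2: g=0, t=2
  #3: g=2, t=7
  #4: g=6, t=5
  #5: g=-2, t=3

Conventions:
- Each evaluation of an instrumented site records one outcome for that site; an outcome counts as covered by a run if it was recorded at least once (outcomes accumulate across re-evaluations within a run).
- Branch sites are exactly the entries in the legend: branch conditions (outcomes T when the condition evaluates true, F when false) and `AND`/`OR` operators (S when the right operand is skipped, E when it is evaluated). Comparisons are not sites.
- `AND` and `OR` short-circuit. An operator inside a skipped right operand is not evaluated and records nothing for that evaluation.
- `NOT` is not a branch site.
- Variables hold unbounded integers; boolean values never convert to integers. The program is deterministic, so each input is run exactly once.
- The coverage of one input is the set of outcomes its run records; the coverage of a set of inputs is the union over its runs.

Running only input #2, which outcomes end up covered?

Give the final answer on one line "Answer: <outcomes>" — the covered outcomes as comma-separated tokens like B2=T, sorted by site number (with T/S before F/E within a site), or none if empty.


Event log for input #2 (g=0, t=2):
  B1->T, B5->E, B4->T, B6->F, B7->F, B8->F
deduplicating events, the covered set is: B1=T, B4=T, B5=E, B6=F, B7=F, B8=F
Answer: B1=T, B4=T, B5=E, B6=F, B7=F, B8=F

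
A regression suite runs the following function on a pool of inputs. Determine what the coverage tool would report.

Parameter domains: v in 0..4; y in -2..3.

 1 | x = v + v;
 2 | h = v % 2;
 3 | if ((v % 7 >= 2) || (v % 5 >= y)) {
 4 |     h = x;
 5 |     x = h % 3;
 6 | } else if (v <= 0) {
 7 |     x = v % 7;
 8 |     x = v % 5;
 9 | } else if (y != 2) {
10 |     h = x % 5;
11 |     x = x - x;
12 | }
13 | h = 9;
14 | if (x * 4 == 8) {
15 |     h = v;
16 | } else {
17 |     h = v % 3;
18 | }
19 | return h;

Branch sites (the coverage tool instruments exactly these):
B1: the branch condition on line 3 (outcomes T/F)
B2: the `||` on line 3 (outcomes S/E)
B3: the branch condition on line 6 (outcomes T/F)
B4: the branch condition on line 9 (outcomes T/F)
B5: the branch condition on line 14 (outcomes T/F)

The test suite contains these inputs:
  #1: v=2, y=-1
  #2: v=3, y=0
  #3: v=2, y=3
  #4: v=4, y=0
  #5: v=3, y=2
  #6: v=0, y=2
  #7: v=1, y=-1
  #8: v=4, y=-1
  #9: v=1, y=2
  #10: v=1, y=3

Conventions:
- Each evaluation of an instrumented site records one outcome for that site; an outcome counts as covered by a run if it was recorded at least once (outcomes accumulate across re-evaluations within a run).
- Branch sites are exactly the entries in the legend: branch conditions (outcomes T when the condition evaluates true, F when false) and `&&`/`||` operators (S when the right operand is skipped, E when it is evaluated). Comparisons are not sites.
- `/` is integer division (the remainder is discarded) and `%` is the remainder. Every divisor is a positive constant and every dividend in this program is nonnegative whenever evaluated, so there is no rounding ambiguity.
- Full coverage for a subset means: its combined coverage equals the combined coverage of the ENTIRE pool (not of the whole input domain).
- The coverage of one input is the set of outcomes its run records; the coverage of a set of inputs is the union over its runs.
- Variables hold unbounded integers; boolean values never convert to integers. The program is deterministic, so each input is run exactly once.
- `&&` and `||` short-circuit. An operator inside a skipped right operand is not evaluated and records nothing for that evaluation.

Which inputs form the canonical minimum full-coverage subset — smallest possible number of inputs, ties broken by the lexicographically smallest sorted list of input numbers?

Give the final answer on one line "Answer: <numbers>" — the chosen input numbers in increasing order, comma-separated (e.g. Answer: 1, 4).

input #1, v=2, y=-1: events B2->S, B1->T, B5->F; outcomes B1=T, B2=S, B5=F
input #2, v=3, y=0: events B2->S, B1->T, B5->F; outcomes B1=T, B2=S, B5=F
input #3, v=2, y=3: events B2->S, B1->T, B5->F; outcomes B1=T, B2=S, B5=F
input #4, v=4, y=0: events B2->S, B1->T, B5->T; outcomes B1=T, B2=S, B5=T
input #5, v=3, y=2: events B2->S, B1->T, B5->F; outcomes B1=T, B2=S, B5=F
input #6, v=0, y=2: events B2->E, B1->F, B3->T, B5->F; outcomes B1=F, B2=E, B3=T, B5=F
input #7, v=1, y=-1: events B2->E, B1->T, B5->T; outcomes B1=T, B2=E, B5=T
input #8, v=4, y=-1: events B2->S, B1->T, B5->T; outcomes B1=T, B2=S, B5=T
input #9, v=1, y=2: events B2->E, B1->F, B3->F, B4->F, B5->T; outcomes B1=F, B2=E, B3=F, B4=F, B5=T
input #10, v=1, y=3: events B2->E, B1->F, B3->F, B4->T, B5->F; outcomes B1=F, B2=E, B3=F, B4=T, B5=F
together the pool reaches 10 outcomes: B1=T, B1=F, B2=S, B2=E, B3=T, B3=F, B4=T, B4=F, B5=T, B5=F
size 1 is not enough: best union over all size-1 subsets is 5/10
size 2 is not enough: best union over all size-2 subsets is 8/10
size 3 is not enough: best union over all size-3 subsets is 9/10
size 4: inputs {1, 6, 9, 10} cover all 10 outcomes, and no lexicographically smaller subset of this size does

Answer: 1, 6, 9, 10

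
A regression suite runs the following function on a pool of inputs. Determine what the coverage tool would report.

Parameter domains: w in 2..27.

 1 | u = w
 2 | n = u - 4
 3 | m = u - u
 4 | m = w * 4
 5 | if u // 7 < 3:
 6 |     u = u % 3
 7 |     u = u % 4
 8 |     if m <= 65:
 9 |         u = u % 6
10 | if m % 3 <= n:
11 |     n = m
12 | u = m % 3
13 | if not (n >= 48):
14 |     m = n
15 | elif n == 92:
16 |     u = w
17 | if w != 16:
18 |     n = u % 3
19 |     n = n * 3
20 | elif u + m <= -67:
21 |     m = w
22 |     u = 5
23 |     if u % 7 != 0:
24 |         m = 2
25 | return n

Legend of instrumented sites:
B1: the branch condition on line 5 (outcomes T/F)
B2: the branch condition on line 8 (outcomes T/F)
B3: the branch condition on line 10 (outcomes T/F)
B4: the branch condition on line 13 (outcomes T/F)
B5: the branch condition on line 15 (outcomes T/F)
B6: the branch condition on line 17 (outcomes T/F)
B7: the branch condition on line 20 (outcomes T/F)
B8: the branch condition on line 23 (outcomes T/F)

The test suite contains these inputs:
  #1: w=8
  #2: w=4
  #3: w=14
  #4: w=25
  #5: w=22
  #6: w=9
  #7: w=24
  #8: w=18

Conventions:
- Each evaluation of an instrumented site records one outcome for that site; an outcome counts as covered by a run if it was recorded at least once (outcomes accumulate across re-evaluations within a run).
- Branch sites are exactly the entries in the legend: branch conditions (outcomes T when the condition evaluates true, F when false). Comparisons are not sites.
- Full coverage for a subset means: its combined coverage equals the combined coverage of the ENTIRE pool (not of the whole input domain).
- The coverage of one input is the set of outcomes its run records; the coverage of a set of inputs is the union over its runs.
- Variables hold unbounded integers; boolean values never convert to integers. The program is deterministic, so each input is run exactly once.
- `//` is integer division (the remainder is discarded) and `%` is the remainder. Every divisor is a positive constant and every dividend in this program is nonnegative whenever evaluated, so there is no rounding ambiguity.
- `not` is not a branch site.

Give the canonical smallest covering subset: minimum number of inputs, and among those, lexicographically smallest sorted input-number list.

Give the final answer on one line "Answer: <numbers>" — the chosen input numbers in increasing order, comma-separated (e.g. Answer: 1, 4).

input #1, w=8: events B1->T, B2->T, B3->T, B4->T, B6->T; outcomes B1=T, B2=T, B3=T, B4=T, B6=T
input #2, w=4: events B1->T, B2->T, B3->F, B4->T, B6->T; outcomes B1=T, B2=T, B3=F, B4=T, B6=T
input #3, w=14: events B1->T, B2->T, B3->T, B4->F, B5->F, B6->T; outcomes B1=T, B2=T, B3=T, B4=F, B5=F, B6=T
input #4, w=25: events B1->F, B3->T, B4->F, B5->F, B6->T; outcomes B1=F, B3=T, B4=F, B5=F, B6=T
input #5, w=22: events B1->F, B3->T, B4->F, B5->F, B6->T; outcomes B1=F, B3=T, B4=F, B5=F, B6=T
input #6, w=9: events B1->T, B2->T, B3->T, B4->T, B6->T; outcomes B1=T, B2=T, B3=T, B4=T, B6=T
input #7, w=24: events B1->F, B3->T, B4->F, B5->F, B6->T; outcomes B1=F, B3=T, B4=F, B5=F, B6=T
input #8, w=18: events B1->T, B2->F, B3->T, B4->F, B5->F, B6->T; outcomes B1=T, B2=F, B3=T, B4=F, B5=F, B6=T
together the pool reaches 10 outcomes: B1=T, B1=F, B2=T, B2=F, B3=T, B3=F, B4=T, B4=F, B5=F, B6=T
every size-1 subset falls short of the 10 outcomes (best: 6/10)
every size-2 subset falls short of the 10 outcomes (best: 9/10)
at size 3, {2, 4, 8} reaches all 10 outcomes; every lexicographically earlier size-3 subset fails

Answer: 2, 4, 8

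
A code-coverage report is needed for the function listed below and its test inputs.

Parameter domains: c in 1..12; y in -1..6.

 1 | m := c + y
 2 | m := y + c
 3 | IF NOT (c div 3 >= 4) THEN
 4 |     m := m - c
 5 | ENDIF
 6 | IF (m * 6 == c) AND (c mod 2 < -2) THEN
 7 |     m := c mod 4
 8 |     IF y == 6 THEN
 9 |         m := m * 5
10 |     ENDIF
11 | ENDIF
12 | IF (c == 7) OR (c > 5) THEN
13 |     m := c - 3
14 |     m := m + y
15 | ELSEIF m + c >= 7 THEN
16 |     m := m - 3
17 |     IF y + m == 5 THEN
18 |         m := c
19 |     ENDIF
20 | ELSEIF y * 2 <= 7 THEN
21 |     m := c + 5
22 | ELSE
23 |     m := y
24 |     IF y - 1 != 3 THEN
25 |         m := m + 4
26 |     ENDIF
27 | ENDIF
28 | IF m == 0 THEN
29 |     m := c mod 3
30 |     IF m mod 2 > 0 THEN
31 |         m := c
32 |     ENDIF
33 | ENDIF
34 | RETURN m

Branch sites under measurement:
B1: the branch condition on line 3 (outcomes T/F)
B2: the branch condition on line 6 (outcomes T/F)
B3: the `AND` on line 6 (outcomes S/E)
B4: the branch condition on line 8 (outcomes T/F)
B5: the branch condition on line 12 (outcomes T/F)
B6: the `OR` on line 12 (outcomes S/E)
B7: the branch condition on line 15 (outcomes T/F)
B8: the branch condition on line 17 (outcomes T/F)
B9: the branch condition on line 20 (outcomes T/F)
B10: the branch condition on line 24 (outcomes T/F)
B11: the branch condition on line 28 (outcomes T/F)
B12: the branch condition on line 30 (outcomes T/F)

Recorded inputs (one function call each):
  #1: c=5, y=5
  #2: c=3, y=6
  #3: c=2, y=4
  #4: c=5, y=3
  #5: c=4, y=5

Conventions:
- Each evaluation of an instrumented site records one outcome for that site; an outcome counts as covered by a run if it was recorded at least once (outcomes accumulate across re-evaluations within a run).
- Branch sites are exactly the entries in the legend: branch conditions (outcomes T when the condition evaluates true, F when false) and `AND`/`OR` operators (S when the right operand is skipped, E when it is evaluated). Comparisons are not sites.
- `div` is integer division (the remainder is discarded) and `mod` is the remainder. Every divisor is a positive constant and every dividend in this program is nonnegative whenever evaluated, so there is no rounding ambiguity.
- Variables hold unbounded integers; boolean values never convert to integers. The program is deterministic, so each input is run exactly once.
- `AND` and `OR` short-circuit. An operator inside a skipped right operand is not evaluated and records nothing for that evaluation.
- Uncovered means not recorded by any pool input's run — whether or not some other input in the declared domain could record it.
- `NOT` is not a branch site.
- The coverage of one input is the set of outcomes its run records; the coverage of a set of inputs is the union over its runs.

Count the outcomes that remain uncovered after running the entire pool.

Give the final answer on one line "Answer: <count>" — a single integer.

input #1 (c=5, y=5): events B1->T, B3->S, B2->F, B6->E, B5->F, B7->T, B8->F, B11->F; covers B1=T, B2=F, B3=S, B5=F, B6=E, B7=T, B8=F, B11=F
input #2 (c=3, y=6): events B1->T, B3->S, B2->F, B6->E, B5->F, B7->T, B8->F, B11->F; covers B1=T, B2=F, B3=S, B5=F, B6=E, B7=T, B8=F, B11=F
input #3 (c=2, y=4): events B1->T, B3->S, B2->F, B6->E, B5->F, B7->F, B9->F, B10->F, B11->F; covers B1=T, B2=F, B3=S, B5=F, B6=E, B7=F, B9=F, B10=F, B11=F
input #4 (c=5, y=3): events B1->T, B3->S, B2->F, B6->E, B5->F, B7->T, B8->F, B11->T, B12->F; covers B1=T, B2=F, B3=S, B5=F, B6=E, B7=T, B8=F, B11=T, B12=F
input #5 (c=4, y=5): events B1->T, B3->S, B2->F, B6->E, B5->F, B7->T, B8->F, B11->F; covers B1=T, B2=F, B3=S, B5=F, B6=E, B7=T, B8=F, B11=F
union over the pool: B1=T, B2=F, B3=S, B5=F, B6=E, B7=T, B7=F, B8=F, B9=F, B10=F, B11=T, B11=F, B12=F
uncovered (11 of 24): B1=F, B2=T, B3=E, B4=T, B4=F, B5=T, B6=S, B8=T, B9=T, B10=T, B12=T

Answer: 11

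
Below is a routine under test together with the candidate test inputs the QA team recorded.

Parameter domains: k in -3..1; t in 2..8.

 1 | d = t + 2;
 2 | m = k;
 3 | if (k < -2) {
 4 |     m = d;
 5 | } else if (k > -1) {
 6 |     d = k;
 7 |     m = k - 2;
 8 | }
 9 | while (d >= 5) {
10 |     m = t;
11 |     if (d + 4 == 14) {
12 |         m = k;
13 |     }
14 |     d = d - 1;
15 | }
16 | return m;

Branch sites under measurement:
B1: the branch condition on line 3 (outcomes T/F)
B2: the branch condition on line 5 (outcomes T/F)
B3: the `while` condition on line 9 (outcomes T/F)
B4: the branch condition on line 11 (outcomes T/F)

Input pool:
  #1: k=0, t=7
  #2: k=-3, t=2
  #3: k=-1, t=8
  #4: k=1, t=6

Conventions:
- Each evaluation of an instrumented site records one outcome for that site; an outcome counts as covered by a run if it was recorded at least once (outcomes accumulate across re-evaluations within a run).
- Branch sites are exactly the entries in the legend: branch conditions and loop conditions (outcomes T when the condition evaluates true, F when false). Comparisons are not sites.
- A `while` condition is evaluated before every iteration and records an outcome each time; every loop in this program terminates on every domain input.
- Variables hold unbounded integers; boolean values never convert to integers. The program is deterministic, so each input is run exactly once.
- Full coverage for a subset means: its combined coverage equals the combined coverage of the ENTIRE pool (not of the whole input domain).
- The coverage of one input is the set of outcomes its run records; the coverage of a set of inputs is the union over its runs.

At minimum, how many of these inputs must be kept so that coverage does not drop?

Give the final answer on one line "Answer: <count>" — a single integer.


#1 (k=0, t=7) -> B1->F, B2->T, B3->F; covered: B1=F, B2=T, B3=F
#2 (k=-3, t=2) -> B1->T, B3->F; covered: B1=T, B3=F
#3 (k=-1, t=8) -> B1->F, B2->F, B3->T, B4->T, B3->T, B4->F, B3->T, B4->F, B3->T, B4->F, B3->T, B4->F, B3->T, B4->F, ...; covered: B1=F, B2=F, B3=T, B3=F, B4=T, B4=F
#4 (k=1, t=6) -> B1->F, B2->T, B3->F; covered: B1=F, B2=T, B3=F
together the pool reaches 8 outcomes: B1=T, B1=F, B2=T, B2=F, B3=T, B3=F, B4=T, B4=F
size 1 is not enough: best union over all size-1 subsets is 6/8
size 2 is not enough: best union over all size-2 subsets is 7/8
inputs {1, 2, 3} (size 3) cover everything; no size-3 subset with a lexicographically smaller index list covers all 8
Answer: 3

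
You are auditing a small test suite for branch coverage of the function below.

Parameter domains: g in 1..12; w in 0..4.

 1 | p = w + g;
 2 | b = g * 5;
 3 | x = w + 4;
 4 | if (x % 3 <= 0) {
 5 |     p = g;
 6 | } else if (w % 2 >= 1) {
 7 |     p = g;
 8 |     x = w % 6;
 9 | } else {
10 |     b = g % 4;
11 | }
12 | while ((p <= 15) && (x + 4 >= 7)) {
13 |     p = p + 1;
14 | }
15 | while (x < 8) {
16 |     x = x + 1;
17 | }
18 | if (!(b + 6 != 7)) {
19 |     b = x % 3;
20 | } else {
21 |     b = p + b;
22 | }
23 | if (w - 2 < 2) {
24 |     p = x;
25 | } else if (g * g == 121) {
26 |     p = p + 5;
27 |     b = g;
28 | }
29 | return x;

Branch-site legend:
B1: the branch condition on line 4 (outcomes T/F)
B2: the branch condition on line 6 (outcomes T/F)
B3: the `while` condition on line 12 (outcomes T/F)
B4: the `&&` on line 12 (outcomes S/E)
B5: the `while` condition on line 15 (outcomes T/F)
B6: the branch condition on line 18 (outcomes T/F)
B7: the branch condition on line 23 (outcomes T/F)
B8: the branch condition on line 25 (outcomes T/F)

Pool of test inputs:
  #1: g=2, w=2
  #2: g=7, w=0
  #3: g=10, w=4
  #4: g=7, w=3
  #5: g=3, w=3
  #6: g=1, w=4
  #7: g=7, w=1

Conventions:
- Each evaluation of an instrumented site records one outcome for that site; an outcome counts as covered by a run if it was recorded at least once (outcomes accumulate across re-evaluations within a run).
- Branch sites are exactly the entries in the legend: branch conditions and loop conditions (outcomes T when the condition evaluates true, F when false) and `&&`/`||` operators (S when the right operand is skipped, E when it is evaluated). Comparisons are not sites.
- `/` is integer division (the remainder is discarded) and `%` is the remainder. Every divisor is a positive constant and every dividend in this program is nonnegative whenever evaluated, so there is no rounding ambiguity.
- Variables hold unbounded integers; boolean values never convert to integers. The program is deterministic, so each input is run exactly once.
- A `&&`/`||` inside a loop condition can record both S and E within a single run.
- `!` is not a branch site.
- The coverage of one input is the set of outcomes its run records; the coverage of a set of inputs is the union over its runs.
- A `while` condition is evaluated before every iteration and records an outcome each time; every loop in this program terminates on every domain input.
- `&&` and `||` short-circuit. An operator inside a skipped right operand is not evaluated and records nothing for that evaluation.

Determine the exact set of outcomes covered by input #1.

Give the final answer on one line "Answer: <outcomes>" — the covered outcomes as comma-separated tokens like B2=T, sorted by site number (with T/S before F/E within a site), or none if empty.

Running input #1 (g=2, w=2), event by event:
  B1->T, B4->E, B3->T, B4->E, B3->T, B4->E, B3->T, B4->E, B3->T, B4->E
  B3->T, B4->E, B3->T, B4->E, B3->T, B4->E, B3->T, B4->E, B3->T, B4->E
  B3->T, B4->E, B3->T, B4->E, B3->T, B4->E, B3->T, B4->E, B3->T, B4->S
  B3->F, B5->T, B5->T, B5->F, B6->F, B7->T
collecting distinct outcomes: B1=T, B3=T, B3=F, B4=S, B4=E, B5=T, B5=F, B6=F, B7=T

Answer: B1=T, B3=T, B3=F, B4=S, B4=E, B5=T, B5=F, B6=F, B7=T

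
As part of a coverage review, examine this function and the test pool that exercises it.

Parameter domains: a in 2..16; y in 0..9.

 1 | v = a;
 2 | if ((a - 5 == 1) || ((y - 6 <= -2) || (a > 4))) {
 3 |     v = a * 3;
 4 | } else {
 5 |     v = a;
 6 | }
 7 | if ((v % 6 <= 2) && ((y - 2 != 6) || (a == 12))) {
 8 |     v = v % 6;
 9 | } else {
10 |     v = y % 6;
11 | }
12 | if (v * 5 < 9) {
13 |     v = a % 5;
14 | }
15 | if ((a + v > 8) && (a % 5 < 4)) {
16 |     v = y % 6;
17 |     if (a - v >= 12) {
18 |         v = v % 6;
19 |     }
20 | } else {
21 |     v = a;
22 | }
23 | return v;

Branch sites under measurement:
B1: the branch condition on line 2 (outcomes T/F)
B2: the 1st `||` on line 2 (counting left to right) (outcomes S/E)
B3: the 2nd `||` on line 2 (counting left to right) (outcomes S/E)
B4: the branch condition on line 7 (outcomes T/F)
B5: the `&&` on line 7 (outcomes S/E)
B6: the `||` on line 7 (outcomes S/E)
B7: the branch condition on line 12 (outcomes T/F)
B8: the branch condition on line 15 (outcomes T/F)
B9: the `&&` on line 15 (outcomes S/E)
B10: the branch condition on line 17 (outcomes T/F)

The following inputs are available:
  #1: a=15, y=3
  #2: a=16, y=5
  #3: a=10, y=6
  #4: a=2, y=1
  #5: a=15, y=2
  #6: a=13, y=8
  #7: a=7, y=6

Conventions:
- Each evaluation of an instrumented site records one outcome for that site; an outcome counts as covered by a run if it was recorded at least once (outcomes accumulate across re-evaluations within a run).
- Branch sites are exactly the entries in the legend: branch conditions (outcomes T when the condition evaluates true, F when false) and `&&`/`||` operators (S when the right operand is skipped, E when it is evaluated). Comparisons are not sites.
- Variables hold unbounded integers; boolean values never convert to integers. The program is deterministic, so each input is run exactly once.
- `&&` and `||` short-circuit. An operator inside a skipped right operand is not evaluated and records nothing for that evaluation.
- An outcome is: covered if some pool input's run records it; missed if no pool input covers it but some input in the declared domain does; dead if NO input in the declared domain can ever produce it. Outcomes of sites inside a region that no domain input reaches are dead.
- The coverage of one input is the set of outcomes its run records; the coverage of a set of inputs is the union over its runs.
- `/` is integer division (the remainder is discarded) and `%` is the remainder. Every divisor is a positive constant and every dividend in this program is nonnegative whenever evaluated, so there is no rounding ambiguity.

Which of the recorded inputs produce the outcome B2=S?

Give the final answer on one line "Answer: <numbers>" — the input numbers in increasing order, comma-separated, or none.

input #1 (a=15, y=3): does not produce B2=S
input #2 (a=16, y=5): does not produce B2=S
input #3 (a=10, y=6): does not produce B2=S
input #4 (a=2, y=1): does not produce B2=S
input #5 (a=15, y=2): does not produce B2=S
input #6 (a=13, y=8): does not produce B2=S
input #7 (a=7, y=6): does not produce B2=S

Answer: none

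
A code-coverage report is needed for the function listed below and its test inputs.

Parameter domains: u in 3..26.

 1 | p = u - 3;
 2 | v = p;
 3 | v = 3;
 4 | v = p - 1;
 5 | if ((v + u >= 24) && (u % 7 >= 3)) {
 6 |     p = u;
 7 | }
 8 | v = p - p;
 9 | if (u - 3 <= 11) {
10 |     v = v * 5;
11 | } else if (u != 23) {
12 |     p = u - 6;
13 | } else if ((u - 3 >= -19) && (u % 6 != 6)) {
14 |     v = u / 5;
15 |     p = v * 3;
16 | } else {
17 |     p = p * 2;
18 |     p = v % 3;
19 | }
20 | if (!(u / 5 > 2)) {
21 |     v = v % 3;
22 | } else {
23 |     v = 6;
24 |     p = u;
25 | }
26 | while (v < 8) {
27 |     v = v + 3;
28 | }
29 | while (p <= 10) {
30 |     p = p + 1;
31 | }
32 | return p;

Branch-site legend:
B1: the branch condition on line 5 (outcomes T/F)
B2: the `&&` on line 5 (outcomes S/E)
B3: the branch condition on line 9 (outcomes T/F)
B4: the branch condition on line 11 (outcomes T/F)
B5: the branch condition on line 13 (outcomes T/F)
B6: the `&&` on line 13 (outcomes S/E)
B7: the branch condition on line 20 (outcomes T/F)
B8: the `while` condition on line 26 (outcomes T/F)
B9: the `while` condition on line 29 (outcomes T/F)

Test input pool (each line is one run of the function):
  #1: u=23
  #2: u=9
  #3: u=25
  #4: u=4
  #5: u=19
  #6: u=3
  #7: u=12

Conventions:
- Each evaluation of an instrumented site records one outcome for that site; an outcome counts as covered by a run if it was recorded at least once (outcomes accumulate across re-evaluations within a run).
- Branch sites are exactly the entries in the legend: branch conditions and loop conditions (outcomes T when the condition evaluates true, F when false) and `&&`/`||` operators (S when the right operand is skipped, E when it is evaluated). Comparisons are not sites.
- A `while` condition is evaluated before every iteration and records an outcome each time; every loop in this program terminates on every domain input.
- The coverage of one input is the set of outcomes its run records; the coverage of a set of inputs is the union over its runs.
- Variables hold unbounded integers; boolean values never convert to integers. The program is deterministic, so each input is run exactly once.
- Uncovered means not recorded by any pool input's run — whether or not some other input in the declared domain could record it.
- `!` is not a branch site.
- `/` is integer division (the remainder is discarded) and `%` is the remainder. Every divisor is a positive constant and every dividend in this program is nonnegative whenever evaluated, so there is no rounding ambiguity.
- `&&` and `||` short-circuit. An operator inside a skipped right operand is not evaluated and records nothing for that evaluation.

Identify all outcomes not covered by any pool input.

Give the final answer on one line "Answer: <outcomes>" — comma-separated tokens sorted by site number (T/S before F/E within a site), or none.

input #1, u=23: outcomes B1=F, B2=E, B3=F, B4=F, B5=T, B6=E, B7=F, B8=T, B8=F, B9=F
input #2, u=9: outcomes B1=F, B2=S, B3=T, B7=T, B8=T, B8=F, B9=T, B9=F
input #3, u=25: outcomes B1=T, B2=E, B3=F, B4=T, B7=F, B8=T, B8=F, B9=F
input #4, u=4: outcomes B1=F, B2=S, B3=T, B7=T, B8=T, B8=F, B9=T, B9=F
input #5, u=19: outcomes B1=T, B2=E, B3=F, B4=T, B7=F, B8=T, B8=F, B9=F
input #6, u=3: outcomes B1=F, B2=S, B3=T, B7=T, B8=T, B8=F, B9=T, B9=F
input #7, u=12: outcomes B1=F, B2=S, B3=T, B7=T, B8=T, B8=F, B9=T, B9=F
union over the pool: B1=T, B1=F, B2=S, B2=E, B3=T, B3=F, B4=T, B4=F, B5=T, B6=E, B7=T, B7=F, B8=T, B8=F, B9=T, B9=F
uncovered (2 of 18): B5=F, B6=S

Answer: B5=F, B6=S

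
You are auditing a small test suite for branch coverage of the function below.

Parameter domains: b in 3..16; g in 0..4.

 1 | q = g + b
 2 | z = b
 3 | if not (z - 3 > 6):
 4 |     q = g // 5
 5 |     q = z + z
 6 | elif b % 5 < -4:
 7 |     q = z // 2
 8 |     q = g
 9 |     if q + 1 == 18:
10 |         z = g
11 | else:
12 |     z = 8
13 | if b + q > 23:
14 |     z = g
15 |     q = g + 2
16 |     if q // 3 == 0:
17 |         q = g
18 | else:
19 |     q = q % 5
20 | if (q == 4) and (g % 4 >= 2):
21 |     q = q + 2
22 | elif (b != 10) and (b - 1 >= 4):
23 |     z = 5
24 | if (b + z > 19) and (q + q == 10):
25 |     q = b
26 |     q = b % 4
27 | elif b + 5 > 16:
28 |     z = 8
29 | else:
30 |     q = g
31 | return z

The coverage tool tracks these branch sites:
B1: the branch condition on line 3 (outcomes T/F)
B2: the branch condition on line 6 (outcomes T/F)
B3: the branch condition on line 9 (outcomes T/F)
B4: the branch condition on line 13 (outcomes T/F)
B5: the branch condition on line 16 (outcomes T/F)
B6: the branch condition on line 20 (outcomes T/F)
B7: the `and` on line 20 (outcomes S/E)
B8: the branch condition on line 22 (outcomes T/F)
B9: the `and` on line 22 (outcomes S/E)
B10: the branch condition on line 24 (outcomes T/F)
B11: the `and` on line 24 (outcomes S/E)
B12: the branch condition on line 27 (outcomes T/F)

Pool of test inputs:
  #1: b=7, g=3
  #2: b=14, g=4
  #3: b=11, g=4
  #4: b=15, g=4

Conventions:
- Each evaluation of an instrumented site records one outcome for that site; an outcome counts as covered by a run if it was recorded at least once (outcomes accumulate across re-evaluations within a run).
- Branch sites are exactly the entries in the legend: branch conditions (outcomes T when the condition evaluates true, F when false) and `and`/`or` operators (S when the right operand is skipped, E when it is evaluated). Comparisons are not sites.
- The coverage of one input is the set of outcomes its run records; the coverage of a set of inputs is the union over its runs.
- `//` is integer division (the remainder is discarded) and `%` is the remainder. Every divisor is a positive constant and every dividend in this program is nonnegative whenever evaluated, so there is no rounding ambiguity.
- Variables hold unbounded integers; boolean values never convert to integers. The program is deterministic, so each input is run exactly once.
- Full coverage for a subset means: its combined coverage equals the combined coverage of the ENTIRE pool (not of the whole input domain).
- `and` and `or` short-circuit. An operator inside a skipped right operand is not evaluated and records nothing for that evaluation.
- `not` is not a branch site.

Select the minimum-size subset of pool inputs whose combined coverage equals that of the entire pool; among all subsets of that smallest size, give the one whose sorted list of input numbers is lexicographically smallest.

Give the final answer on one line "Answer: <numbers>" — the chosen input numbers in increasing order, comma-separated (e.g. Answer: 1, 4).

#1 (b=7, g=3) -> B1->T, B4->F, B7->E, B6->T, B11->S, B10->F, B12->F; covered: B1=T, B4=F, B6=T, B7=E, B10=F, B11=S, B12=F
#2 (b=14, g=4) -> B1->F, B2->F, B4->T, B5->F, B7->S, B6->F, B9->E, B8->T, B11->S, B10->F, B12->T; covered: B1=F, B2=F, B4=T, B5=F, B6=F, B7=S, B8=T, B9=E, B10=F, B11=S, B12=T
#3 (b=11, g=4) -> B1->F, B2->F, B4->T, B5->F, B7->S, B6->F, B9->E, B8->T, B11->S, B10->F, B12->F; covered: B1=F, B2=F, B4=T, B5=F, B6=F, B7=S, B8=T, B9=E, B10=F, B11=S, B12=F
#4 (b=15, g=4) -> B1->F, B2->F, B4->T, B5->F, B7->S, B6->F, B9->E, B8->T, B11->E, B10->F, B12->T; covered: B1=F, B2=F, B4=T, B5=F, B6=F, B7=S, B8=T, B9=E, B10=F, B11=E, B12=T
pool-wide coverage (17 outcomes): B1=T, B1=F, B2=F, B4=T, B4=F, B5=F, B6=T, B6=F, B7=S, B7=E, B8=T, B9=E, B10=F, B11=S, B11=E, B12=T, B12=F
checked all size-1 subsets: none covers 17 outcomes (max 11/17)
the canonical winner is {1, 4}: size 2, full 17-outcome coverage, earliest index list among size-2 covers

Answer: 1, 4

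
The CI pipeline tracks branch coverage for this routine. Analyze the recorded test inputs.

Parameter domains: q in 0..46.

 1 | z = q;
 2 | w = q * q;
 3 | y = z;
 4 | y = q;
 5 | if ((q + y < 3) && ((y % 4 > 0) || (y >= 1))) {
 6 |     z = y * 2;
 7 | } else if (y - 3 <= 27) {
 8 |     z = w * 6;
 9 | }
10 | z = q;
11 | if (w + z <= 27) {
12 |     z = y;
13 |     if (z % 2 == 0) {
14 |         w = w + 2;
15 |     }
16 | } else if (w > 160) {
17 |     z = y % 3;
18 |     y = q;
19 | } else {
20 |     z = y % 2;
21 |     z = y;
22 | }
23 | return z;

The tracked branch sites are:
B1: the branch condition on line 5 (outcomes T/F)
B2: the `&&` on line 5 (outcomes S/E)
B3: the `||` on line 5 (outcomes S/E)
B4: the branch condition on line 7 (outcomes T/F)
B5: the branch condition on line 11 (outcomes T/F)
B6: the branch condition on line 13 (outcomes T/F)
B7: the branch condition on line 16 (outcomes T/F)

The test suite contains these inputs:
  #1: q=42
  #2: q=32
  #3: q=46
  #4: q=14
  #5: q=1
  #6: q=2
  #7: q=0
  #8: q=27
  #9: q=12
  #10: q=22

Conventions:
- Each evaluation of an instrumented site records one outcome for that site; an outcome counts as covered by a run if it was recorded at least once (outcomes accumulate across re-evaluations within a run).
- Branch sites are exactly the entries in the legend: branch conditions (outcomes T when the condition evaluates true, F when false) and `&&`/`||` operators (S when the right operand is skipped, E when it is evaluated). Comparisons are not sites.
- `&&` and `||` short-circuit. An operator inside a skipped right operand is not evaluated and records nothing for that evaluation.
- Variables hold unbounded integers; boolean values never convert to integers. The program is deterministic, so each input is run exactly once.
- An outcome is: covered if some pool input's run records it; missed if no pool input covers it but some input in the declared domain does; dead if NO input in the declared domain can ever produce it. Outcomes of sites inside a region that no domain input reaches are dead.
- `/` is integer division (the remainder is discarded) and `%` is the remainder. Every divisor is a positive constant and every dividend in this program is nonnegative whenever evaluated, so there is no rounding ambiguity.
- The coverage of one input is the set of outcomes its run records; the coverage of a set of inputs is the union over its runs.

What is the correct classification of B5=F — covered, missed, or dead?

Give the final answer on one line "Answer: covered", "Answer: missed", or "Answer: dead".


B5=F is recorded by pool input(s) 1, 2, 3, 4, 8, 9, 10 -> covered
Answer: covered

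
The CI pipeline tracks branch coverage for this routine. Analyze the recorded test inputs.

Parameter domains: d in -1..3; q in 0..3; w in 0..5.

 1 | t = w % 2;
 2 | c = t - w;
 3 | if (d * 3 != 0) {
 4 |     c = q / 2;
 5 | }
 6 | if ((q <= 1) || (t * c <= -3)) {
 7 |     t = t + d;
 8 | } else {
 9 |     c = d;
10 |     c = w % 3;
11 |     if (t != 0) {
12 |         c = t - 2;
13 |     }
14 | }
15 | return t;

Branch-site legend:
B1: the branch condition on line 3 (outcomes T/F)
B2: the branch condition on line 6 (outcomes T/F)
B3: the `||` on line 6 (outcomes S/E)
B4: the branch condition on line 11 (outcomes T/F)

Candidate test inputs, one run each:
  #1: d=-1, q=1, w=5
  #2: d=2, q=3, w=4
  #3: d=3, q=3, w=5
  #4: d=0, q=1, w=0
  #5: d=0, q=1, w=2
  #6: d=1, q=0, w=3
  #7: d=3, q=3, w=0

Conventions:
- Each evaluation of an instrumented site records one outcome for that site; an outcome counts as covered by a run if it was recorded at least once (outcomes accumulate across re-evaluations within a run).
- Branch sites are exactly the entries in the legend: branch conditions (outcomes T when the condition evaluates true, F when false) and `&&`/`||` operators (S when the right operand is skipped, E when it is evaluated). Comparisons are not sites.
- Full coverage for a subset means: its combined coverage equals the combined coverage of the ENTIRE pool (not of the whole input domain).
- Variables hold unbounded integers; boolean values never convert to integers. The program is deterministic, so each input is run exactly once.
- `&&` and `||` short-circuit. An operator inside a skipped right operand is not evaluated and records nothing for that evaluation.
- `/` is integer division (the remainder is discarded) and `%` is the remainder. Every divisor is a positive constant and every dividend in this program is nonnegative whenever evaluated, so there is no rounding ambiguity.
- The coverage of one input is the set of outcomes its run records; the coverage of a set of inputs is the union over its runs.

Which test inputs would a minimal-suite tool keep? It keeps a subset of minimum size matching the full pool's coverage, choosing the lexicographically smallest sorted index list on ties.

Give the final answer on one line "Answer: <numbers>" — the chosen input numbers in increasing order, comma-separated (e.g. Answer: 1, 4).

test 1 (d=-1, q=1, w=5) fires B1->T, B3->S, B2->T; hits B1=T, B2=T, B3=S
test 2 (d=2, q=3, w=4) fires B1->T, B3->E, B2->F, B4->F; hits B1=T, B2=F, B3=E, B4=F
test 3 (d=3, q=3, w=5) fires B1->T, B3->E, B2->F, B4->T; hits B1=T, B2=F, B3=E, B4=T
test 4 (d=0, q=1, w=0) fires B1->F, B3->S, B2->T; hits B1=F, B2=T, B3=S
test 5 (d=0, q=1, w=2) fires B1->F, B3->S, B2->T; hits B1=F, B2=T, B3=S
test 6 (d=1, q=0, w=3) fires B1->T, B3->S, B2->T; hits B1=T, B2=T, B3=S
test 7 (d=3, q=3, w=0) fires B1->T, B3->E, B2->F, B4->F; hits B1=T, B2=F, B3=E, B4=F
the full pool covers 8 outcomes: B1=T, B1=F, B2=T, B2=F, B3=S, B3=E, B4=T, B4=F
every size-1 subset falls short of the 8 outcomes (best: 4/8)
every size-2 subset falls short of the 8 outcomes (best: 7/8)
size 3: inputs {2, 3, 4} cover all 8 outcomes, and no lexicographically smaller subset of this size does

Answer: 2, 3, 4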